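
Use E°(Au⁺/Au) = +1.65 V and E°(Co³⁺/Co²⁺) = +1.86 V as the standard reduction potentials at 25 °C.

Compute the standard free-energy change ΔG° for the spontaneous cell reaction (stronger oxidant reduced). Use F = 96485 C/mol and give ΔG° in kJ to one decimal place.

-20.3 kJ

Co³⁺/Co²⁺ (E° = +1.86 V) is the cathode; Au⁺/Au (E° = +1.65 V) is the anode, so E°cell = +0.21 V.
Balancing electrons gives n = 1 (lcm of 1 and 1).
ΔG° = −nFE° = −(1)(96485)(+0.21) = -20,262 J = -20.3 kJ.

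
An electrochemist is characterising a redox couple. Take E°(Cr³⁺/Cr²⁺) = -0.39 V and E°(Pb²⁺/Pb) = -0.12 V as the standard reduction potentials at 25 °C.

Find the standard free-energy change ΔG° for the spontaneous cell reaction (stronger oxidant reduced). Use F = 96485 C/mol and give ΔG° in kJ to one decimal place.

Pb²⁺/Pb (E° = -0.12 V) is the cathode; Cr³⁺/Cr²⁺ (E° = -0.39 V) is the anode, so E°cell = +0.27 V.
Balancing electrons gives n = 2 (lcm of 2 and 1).
ΔG° = −nFE° = −(2)(96485)(+0.27) = -52,102 J = -52.1 kJ.

-52.1 kJ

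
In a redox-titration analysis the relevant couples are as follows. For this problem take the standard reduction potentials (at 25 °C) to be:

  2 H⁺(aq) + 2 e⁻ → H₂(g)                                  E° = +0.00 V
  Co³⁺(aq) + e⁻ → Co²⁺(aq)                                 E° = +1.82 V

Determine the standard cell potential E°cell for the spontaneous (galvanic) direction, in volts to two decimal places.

The Co³⁺/Co²⁺ couple has the higher reduction potential, so it is the cathode; H⁺/H₂ is oxidised at the anode.
E°cell = E°(cathode) − E°(anode) = (+1.82) − (+0.00) = +1.82 V.

+1.82 V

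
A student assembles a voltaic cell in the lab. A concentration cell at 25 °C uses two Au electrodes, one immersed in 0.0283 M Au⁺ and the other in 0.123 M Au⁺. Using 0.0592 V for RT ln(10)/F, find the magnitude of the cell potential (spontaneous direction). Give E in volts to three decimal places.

For a concentration cell E°cell = 0. The 0.123 M side is the cathode (reduction is favoured where [Au⁺] is higher).
With n = 1, E = −(0.0592/1) log([Au⁺]ₐₙ/[Au⁺]꜀ₐₜ) = −(0.0592/1) log(0.0283/0.123) = −(0.0592/1)(-0.638) = +0.038 V.

+0.038 V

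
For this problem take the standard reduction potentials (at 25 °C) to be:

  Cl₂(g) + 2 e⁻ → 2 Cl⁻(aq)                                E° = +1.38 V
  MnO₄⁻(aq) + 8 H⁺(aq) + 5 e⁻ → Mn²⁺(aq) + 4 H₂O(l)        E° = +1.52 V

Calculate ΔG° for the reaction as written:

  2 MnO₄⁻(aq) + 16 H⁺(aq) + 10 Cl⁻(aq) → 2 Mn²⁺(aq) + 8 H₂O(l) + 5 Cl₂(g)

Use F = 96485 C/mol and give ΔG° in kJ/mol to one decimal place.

-135.1 kJ/mol

As written, MnO₄⁻/Mn²⁺ is reduced (cathode) and Cl₂/Cl⁻ is oxidised (anode), so E°cell = (+1.52) − (+1.38) = +0.14 V.
Balancing electrons gives n = 10.
ΔG° = −nFE° = −(10)(96485)(+0.14) = -135,079 J = -135.1 kJ/mol.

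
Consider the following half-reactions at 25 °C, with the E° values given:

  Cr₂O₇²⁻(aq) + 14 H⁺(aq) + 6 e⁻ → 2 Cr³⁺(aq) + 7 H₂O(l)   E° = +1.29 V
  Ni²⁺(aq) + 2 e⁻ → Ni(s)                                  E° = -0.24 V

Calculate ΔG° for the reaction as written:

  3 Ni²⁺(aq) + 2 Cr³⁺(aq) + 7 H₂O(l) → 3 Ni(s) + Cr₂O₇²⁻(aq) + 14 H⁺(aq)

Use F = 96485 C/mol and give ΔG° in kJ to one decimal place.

As written, Ni²⁺/Ni is reduced (cathode) and Cr₂O₇²⁻/Cr³⁺ is oxidised (anode), so E°cell = (-0.24) − (+1.29) = -1.53 V.
Balancing electrons gives n = 6.
ΔG° = −nFE° = −(6)(96485)(-1.53) = 885,732 J = +885.7 kJ.

+885.7 kJ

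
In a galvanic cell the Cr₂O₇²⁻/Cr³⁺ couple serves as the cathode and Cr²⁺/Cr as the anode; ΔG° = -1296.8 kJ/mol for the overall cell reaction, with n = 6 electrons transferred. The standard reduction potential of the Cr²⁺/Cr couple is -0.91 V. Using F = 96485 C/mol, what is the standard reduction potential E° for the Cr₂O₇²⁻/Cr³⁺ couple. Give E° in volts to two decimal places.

+1.33 V

E°cell = −ΔG°/(nF) = −(-1296.8×10³)/((6)(96485)) = +2.240 V.
Since Cr₂O₇²⁻/Cr³⁺ is the cathode and Cr²⁺/Cr the anode, E°cell = E°(Cr₂O₇²⁻/Cr³⁺) − E°(Cr²⁺/Cr).
So E°(Cr₂O₇²⁻/Cr³⁺) = E°cell + E°(Cr²⁺/Cr) = +2.240 + (-0.91) = +1.33 V.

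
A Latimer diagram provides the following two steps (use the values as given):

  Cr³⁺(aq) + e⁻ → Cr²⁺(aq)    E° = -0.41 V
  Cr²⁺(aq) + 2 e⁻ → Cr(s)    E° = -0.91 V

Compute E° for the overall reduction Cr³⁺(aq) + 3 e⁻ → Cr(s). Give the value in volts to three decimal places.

-0.743 V

Adding the free-energy changes (−nFE°) of the two steps gives −n₃FE°₃ = −n₁FE°₁ − n₂FE°₂.
E°₃ = (1×-0.41 + 2×-0.91) / 3 = (-2.230) / 3 = -0.743 V.
Simply averaging or adding the two E° values would be wrong; the electron-weighted sum is required.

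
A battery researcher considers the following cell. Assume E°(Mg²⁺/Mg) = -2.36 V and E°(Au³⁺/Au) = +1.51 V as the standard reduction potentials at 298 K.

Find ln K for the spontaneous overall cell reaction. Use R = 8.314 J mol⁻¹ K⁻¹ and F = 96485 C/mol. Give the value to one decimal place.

904.3

Cathode: Au³⁺/Au; anode: Mg²⁺/Mg. E°cell = (+1.51) − (-2.36) = +3.87 V, with n = 6.
ΔG° = −nFE° = −RT ln K, so ln K = nFE°/(RT) = (6)(96485)(+3.87) / ((8.314)(298)) = 904.265.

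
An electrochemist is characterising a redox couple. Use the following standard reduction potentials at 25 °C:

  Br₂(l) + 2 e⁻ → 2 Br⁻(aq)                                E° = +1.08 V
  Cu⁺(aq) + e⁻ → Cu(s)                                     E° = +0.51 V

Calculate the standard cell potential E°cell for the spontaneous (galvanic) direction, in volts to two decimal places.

+0.57 V

The Br₂/Br⁻ couple has the higher reduction potential, so it is the cathode; Cu⁺/Cu is oxidised at the anode.
E°cell = E°(cathode) − E°(anode) = (+1.08) − (+0.51) = +0.57 V.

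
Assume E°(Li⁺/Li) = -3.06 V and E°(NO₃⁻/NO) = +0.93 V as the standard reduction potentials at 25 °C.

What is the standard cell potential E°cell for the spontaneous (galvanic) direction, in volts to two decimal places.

+3.99 V

The NO₃⁻/NO couple has the higher reduction potential, so it is the cathode; Li⁺/Li is oxidised at the anode.
E°cell = E°(cathode) − E°(anode) = (+0.93) − (-3.06) = +3.99 V.
Since E°cell > 0, the reaction is spontaneous under standard conditions.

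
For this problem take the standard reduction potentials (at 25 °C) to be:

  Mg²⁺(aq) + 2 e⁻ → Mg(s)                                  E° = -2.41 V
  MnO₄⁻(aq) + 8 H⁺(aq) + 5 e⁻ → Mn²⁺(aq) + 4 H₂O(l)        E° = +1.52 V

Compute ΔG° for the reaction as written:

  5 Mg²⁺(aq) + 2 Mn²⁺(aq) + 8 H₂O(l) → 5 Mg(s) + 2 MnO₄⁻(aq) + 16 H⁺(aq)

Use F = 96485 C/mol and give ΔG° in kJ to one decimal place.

As written, Mg²⁺/Mg is reduced (cathode) and MnO₄⁻/Mn²⁺ is oxidised (anode), so E°cell = (-2.41) − (+1.52) = -3.93 V.
Balancing electrons gives n = 10.
ΔG° = −nFE° = −(10)(96485)(-3.93) = 3,791,860 J = +3791.9 kJ.

+3791.9 kJ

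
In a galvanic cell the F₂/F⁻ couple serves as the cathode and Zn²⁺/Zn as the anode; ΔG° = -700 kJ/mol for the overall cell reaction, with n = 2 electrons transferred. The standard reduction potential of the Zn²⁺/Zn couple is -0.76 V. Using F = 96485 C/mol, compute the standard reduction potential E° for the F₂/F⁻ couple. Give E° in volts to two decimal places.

+2.87 V

E°cell = −ΔG°/(nF) = −(-700×10³)/((2)(96485)) = +3.628 V.
Since F₂/F⁻ is the cathode and Zn²⁺/Zn the anode, E°cell = E°(F₂/F⁻) − E°(Zn²⁺/Zn).
So E°(F₂/F⁻) = E°cell + E°(Zn²⁺/Zn) = +3.628 + (-0.76) = +2.87 V.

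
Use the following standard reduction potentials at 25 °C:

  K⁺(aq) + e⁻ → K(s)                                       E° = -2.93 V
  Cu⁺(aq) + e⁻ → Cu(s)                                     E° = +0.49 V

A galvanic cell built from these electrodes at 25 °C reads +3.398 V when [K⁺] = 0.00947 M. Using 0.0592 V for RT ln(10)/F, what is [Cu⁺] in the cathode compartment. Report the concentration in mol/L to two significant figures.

0.0040 M

Cu⁺/Cu is the cathode, K⁺/K the anode: E°cell = +3.42 V, n = 1.
Overall reaction: Cu⁺(aq) + K(s) → Cu(s) + K⁺(aq); Q = [K⁺]^1/[Cu⁺]^1.
From E = E° − (0.0592/n) log Q: log Q = (E° − E)·n/0.0592 = (+3.42 − (+3.398))·1/0.0592 = 0.3716.
So 1·log[Cu⁺] = 1·log(0.00947) − log Q = -2.0237 − (0.3716) = -2.3953; [Cu⁺] = 10^(-2.3953) ≈ 0.0040 M.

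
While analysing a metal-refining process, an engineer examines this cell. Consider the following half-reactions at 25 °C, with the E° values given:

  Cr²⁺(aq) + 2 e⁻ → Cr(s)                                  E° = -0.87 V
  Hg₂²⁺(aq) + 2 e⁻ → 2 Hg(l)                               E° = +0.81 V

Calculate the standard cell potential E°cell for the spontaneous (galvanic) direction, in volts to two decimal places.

+1.68 V

The Hg₂²⁺/Hg couple has the higher reduction potential, so it is the cathode; Cr²⁺/Cr is oxidised at the anode.
E°cell = E°(cathode) − E°(anode) = (+0.81) − (-0.87) = +1.68 V.
Since E°cell > 0, the reaction is spontaneous under standard conditions.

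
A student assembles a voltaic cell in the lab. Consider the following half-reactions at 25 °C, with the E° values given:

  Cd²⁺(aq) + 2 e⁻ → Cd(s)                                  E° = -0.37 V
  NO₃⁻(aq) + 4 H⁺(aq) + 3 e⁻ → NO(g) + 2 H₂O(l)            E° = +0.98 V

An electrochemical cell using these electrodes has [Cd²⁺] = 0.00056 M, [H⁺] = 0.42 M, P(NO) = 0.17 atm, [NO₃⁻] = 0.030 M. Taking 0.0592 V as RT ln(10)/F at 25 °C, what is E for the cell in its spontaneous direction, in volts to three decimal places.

+1.402 V

NO₃⁻/NO is the cathode (higher E°), Cd²⁺/Cd the anode: E°cell = +0.98 − (-0.37) = +1.35 V, n = 6.
Overall: 2 NO₃⁻(aq) + 8 H⁺(aq) + 3 Cd(s) → 2 NO(g) + 4 H₂O(l) + 3 Cd²⁺(aq)
Q = P(NO)^2·[Cd²⁺]^3 / ([NO₃⁻]^2·[H⁺]^8); log Q = -5.235.
E = E° − (0.0592/n) log Q = +1.35 − (0.0592/6)(-5.235) = +1.402 V.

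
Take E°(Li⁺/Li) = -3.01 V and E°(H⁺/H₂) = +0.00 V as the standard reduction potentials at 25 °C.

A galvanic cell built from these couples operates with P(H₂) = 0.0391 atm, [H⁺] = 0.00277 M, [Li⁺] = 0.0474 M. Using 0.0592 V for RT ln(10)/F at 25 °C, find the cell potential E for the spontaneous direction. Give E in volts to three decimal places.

+2.979 V

H⁺/H₂ is the cathode (higher E°), Li⁺/Li the anode: E°cell = +0.00 − (-3.01) = +3.01 V, n = 2.
Overall: 2 H⁺(aq) + 2 Li(s) → H₂(g) + 2 Li⁺(aq)
Q = P(H₂)·[Li⁺]^2 / ([H⁺]^2); log Q = 1.059.
E = E° − (0.0592/n) log Q = +3.01 − (0.0592/2)(1.059) = +2.979 V.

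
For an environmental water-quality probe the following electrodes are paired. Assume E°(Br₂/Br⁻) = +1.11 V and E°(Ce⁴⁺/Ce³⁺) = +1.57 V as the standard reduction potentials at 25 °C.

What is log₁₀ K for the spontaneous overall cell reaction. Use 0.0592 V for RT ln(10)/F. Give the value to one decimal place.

15.5

Cathode: Ce⁴⁺/Ce³⁺; anode: Br₂/Br⁻. E°cell = +0.46 V, n = 2.
log K = nE°cell / 0.0592 = (2)(+0.46) / 0.0592 = 15.5.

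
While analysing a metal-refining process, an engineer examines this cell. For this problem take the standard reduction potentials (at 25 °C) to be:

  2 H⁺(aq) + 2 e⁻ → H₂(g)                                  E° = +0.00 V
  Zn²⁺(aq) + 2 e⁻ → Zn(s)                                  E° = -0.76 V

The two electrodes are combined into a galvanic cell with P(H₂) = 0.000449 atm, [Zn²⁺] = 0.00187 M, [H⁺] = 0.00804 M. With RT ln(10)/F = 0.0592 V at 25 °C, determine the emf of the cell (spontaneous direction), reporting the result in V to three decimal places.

+0.816 V

H⁺/H₂ is the cathode (higher E°), Zn²⁺/Zn the anode: E°cell = +0.00 − (-0.76) = +0.76 V, n = 2.
Overall: 2 H⁺(aq) + Zn(s) → H₂(g) + Zn²⁺(aq)
Q = P(H₂)·[Zn²⁺] / ([H⁺]^2); log Q = -1.886.
E = E° − (0.0592/n) log Q = +0.76 − (0.0592/2)(-1.886) = +0.816 V.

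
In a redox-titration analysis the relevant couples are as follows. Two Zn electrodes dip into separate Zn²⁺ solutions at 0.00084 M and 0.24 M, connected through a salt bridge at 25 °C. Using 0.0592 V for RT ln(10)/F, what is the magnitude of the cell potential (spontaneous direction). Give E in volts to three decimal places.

+0.073 V

For a concentration cell E°cell = 0. The 0.24 M side is the cathode (reduction is favoured where [Zn²⁺] is higher).
With n = 2, E = −(0.0592/2) log([Zn²⁺]ₐₙ/[Zn²⁺]꜀ₐₜ) = −(0.0592/2) log(0.00084/0.24) = −(0.0592/2)(-2.456) = +0.073 V.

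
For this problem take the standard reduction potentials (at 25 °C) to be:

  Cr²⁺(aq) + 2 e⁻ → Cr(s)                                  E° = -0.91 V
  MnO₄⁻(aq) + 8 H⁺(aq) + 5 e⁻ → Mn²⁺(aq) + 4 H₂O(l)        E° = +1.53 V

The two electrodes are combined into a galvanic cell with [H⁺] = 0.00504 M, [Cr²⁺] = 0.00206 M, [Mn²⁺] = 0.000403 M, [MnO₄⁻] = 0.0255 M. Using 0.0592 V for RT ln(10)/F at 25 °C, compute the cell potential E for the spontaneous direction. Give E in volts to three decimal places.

MnO₄⁻/Mn²⁺ is the cathode (higher E°), Cr²⁺/Cr the anode: E°cell = +1.53 − (-0.91) = +2.44 V, n = 10.
Overall: 2 MnO₄⁻(aq) + 16 H⁺(aq) + 5 Cr(s) → 2 Mn²⁺(aq) + 8 H₂O(l) + 5 Cr²⁺(aq)
Q = [Mn²⁺]^2·[Cr²⁺]^5 / ([MnO₄⁻]^2·[H⁺]^16); log Q = 19.728.
E = E° − (0.0592/n) log Q = +2.44 − (0.0592/10)(19.728) = +2.323 V.

+2.323 V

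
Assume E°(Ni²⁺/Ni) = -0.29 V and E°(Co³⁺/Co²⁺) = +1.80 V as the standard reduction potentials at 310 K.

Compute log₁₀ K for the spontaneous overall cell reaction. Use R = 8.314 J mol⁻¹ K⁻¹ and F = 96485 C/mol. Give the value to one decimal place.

Cathode: Co³⁺/Co²⁺; anode: Ni²⁺/Ni. E°cell = (+1.80) − (-0.29) = +2.09 V, with n = 2.
ΔG° = −nFE° = −RT ln K, so ln K = nFE°/(RT) = (2)(96485)(+2.09) / ((8.314)(310)) = 156.482.
log₁₀ K = 156.482 / ln 10 = 68.0.

68.0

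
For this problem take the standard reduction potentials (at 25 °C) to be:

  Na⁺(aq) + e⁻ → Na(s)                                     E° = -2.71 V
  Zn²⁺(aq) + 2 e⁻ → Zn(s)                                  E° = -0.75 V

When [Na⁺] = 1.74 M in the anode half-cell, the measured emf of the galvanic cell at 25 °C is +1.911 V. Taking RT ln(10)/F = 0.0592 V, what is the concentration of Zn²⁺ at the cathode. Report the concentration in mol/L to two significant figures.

Zn²⁺/Zn is the cathode, Na⁺/Na the anode: E°cell = +1.96 V, n = 2.
Overall reaction: Zn²⁺(aq) + 2 Na(s) → Zn(s) + 2 Na⁺(aq); Q = [Na⁺]^2/[Zn²⁺]^1.
From E = E° − (0.0592/n) log Q: log Q = (E° − E)·n/0.0592 = (+1.96 − (+1.911))·2/0.0592 = 1.6554.
So 1·log[Zn²⁺] = 2·log(1.74) − log Q = 0.4811 − (1.6554) = -1.1743; [Zn²⁺] = 10^(-1.1743) ≈ 0.067 M.

0.067 M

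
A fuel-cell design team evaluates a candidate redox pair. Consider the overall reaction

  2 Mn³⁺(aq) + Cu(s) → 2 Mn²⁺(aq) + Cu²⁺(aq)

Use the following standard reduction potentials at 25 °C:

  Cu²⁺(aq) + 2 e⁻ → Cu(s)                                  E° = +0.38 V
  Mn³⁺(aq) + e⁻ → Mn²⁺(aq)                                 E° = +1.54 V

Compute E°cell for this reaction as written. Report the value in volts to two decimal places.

+1.16 V

The Mn³⁺/Mn²⁺ couple has the higher reduction potential, so it is the cathode; Cu²⁺/Cu is oxidised at the anode.
E°cell = E°(cathode) − E°(anode) = (+1.54) − (+0.38) = +1.16 V.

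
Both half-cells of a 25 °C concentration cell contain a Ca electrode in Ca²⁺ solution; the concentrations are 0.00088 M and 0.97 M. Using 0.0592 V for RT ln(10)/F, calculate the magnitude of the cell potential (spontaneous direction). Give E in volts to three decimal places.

+0.090 V

For a concentration cell E°cell = 0. The 0.97 M side is the cathode (reduction is favoured where [Ca²⁺] is higher).
With n = 2, E = −(0.0592/2) log([Ca²⁺]ₐₙ/[Ca²⁺]꜀ₐₜ) = −(0.0592/2) log(0.00088/0.97) = −(0.0592/2)(-3.042) = +0.090 V.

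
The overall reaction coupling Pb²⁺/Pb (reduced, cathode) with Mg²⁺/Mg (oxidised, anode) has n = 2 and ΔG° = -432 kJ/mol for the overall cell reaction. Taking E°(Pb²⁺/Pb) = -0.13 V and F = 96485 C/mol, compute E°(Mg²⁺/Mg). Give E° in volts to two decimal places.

-2.37 V

E°cell = −ΔG°/(nF) = −(-432×10³)/((2)(96485)) = +2.239 V.
Since Pb²⁺/Pb is the cathode and Mg²⁺/Mg the anode, E°cell = E°(Pb²⁺/Pb) − E°(Mg²⁺/Mg).
So E°(Mg²⁺/Mg) = E°(Pb²⁺/Pb) − E°cell = (-0.13) − (+2.239) = -2.37 V.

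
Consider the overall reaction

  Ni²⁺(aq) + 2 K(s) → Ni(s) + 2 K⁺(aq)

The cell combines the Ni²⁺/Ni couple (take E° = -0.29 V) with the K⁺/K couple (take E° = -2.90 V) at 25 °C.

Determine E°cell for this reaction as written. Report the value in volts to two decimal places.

+2.61 V

The Ni²⁺/Ni couple has the higher reduction potential, so it is the cathode; K⁺/K is oxidised at the anode.
E°cell = E°(cathode) − E°(anode) = (-0.29) − (-2.90) = +2.61 V.
Since E°cell > 0, the reaction is spontaneous under standard conditions.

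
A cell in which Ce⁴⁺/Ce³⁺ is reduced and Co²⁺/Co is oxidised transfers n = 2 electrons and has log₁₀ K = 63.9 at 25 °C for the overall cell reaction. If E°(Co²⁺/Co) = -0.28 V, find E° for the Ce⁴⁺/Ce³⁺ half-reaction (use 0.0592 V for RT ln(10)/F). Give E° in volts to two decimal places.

E°cell = (0.0592/n)·log K = (0.0592/2)(63.9) = +1.891 V.
Since Ce⁴⁺/Ce³⁺ is the cathode and Co²⁺/Co the anode, E°cell = E°(Ce⁴⁺/Ce³⁺) − E°(Co²⁺/Co).
So E°(Ce⁴⁺/Ce³⁺) = E°cell + E°(Co²⁺/Co) = +1.891 + (-0.28) = +1.61 V.

+1.61 V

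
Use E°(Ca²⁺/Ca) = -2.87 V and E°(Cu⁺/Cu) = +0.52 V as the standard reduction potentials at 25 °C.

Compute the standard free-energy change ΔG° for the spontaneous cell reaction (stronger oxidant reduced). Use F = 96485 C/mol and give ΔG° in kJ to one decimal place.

-654.2 kJ

Cu⁺/Cu (E° = +0.52 V) is the cathode; Ca²⁺/Ca (E° = -2.87 V) is the anode, so E°cell = +3.39 V.
Balancing electrons gives n = 2 (lcm of 1 and 2).
ΔG° = −nFE° = −(2)(96485)(+3.39) = -654,168 J = -654.2 kJ.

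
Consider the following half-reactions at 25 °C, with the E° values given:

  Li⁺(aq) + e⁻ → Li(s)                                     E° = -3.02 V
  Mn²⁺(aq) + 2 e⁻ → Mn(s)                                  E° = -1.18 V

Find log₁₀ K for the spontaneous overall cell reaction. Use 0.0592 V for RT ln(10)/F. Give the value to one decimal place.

Cathode: Mn²⁺/Mn; anode: Li⁺/Li. E°cell = +1.84 V, n = 2.
log K = nE°cell / 0.0592 = (2)(+1.84) / 0.0592 = 62.2.

62.2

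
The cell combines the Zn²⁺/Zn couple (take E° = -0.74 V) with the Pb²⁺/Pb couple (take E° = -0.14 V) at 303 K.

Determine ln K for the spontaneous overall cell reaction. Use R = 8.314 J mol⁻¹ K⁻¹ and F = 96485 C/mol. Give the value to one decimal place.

Cathode: Pb²⁺/Pb; anode: Zn²⁺/Zn. E°cell = (-0.14) − (-0.74) = +0.60 V, with n = 2.
ΔG° = −nFE° = −RT ln K, so ln K = nFE°/(RT) = (2)(96485)(+0.60) / ((8.314)(303)) = 45.961.

46.0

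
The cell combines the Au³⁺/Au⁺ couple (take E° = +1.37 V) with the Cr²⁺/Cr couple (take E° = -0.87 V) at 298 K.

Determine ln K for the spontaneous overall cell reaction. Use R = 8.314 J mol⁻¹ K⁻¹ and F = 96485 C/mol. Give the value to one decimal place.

174.5

Cathode: Au³⁺/Au⁺; anode: Cr²⁺/Cr. E°cell = (+1.37) − (-0.87) = +2.24 V, with n = 2.
ΔG° = −nFE° = −RT ln K, so ln K = nFE°/(RT) = (2)(96485)(+2.24) / ((8.314)(298)) = 174.466.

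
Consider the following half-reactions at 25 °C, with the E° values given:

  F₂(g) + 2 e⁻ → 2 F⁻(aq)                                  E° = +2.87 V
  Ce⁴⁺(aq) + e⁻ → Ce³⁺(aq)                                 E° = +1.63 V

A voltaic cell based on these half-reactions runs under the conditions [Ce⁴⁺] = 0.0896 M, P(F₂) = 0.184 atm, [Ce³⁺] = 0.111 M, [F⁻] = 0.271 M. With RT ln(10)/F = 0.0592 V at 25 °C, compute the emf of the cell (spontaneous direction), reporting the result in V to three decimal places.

+1.257 V

F₂/F⁻ is the cathode (higher E°), Ce⁴⁺/Ce³⁺ the anode: E°cell = +2.87 − (+1.63) = +1.24 V, n = 2.
Overall: F₂(g) + 2 Ce³⁺(aq) → 2 F⁻(aq) + 2 Ce⁴⁺(aq)
Q = [F⁻]^2·[Ce⁴⁺]^2 / (P(F₂)·[Ce³⁺]^2); log Q = -0.585.
E = E° − (0.0592/n) log Q = +1.24 − (0.0592/2)(-0.585) = +1.257 V.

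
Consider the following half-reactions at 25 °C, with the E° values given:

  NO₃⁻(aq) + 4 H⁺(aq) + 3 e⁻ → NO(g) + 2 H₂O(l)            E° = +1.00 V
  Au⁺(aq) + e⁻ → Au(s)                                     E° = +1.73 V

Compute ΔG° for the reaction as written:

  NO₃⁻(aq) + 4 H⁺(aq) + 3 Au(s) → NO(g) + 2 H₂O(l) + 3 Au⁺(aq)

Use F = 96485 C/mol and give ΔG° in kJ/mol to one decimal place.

As written, NO₃⁻/NO is reduced (cathode) and Au⁺/Au is oxidised (anode), so E°cell = (+1.00) − (+1.73) = -0.73 V.
Balancing electrons gives n = 3.
ΔG° = −nFE° = −(3)(96485)(-0.73) = 211,302 J = +211.3 kJ/mol.

+211.3 kJ/mol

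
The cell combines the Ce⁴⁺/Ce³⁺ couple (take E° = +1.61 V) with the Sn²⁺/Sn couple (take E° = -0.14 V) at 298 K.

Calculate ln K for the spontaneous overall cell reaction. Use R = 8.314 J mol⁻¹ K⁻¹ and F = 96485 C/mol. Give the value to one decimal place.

136.3

Cathode: Ce⁴⁺/Ce³⁺; anode: Sn²⁺/Sn. E°cell = (+1.61) − (-0.14) = +1.75 V, with n = 2.
ΔG° = −nFE° = −RT ln K, so ln K = nFE°/(RT) = (2)(96485)(+1.75) / ((8.314)(298)) = 136.302.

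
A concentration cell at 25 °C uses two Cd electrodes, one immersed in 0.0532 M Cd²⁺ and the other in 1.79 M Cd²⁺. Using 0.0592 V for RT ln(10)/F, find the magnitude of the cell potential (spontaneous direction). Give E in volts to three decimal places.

+0.045 V

For a concentration cell E°cell = 0. The 1.79 M side is the cathode (reduction is favoured where [Cd²⁺] is higher).
With n = 2, E = −(0.0592/2) log([Cd²⁺]ₐₙ/[Cd²⁺]꜀ₐₜ) = −(0.0592/2) log(0.0532/1.79) = −(0.0592/2)(-1.527) = +0.045 V.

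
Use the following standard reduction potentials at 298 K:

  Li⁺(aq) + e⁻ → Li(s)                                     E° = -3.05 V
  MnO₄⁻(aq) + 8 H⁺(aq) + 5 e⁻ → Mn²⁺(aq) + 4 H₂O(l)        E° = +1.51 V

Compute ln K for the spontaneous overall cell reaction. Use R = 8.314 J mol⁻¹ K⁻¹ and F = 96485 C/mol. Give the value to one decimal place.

887.9

Cathode: MnO₄⁻/Mn²⁺; anode: Li⁺/Li. E°cell = (+1.51) − (-3.05) = +4.56 V, with n = 5.
ΔG° = −nFE° = −RT ln K, so ln K = nFE°/(RT) = (5)(96485)(+4.56) / ((8.314)(298)) = 887.909.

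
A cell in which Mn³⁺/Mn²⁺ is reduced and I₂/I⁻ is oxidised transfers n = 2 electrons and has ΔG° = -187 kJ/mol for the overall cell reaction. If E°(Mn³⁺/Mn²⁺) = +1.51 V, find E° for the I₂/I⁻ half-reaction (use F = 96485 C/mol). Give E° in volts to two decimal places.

+0.54 V

E°cell = −ΔG°/(nF) = −(-187×10³)/((2)(96485)) = +0.969 V.
Since Mn³⁺/Mn²⁺ is the cathode and I₂/I⁻ the anode, E°cell = E°(Mn³⁺/Mn²⁺) − E°(I₂/I⁻).
So E°(I₂/I⁻) = E°(Mn³⁺/Mn²⁺) − E°cell = (+1.51) − (+0.969) = +0.54 V.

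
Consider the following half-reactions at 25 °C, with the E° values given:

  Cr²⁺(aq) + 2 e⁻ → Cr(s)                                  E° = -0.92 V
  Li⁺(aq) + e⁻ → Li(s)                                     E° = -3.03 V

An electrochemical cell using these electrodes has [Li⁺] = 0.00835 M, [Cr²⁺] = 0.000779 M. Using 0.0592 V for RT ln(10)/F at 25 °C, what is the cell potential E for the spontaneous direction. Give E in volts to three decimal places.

Cr²⁺/Cr is the cathode (higher E°), Li⁺/Li the anode: E°cell = -0.92 − (-3.03) = +2.11 V, n = 2.
Overall: Cr²⁺(aq) + 2 Li(s) → Cr(s) + 2 Li⁺(aq)
Q = [Li⁺]^2 / ([Cr²⁺]); log Q = -1.048.
E = E° − (0.0592/n) log Q = +2.11 − (0.0592/2)(-1.048) = +2.141 V.

+2.141 V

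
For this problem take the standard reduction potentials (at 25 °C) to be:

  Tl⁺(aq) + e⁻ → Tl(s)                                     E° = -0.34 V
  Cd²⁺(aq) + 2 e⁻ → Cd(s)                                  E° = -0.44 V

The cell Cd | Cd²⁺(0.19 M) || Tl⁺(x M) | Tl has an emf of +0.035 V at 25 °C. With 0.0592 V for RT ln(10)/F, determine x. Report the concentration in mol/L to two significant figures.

Tl⁺/Tl is the cathode, Cd²⁺/Cd the anode: E°cell = +0.10 V, n = 2.
Overall reaction: 2 Tl⁺(aq) + Cd(s) → 2 Tl(s) + Cd²⁺(aq); Q = [Cd²⁺]^1/[Tl⁺]^2.
From E = E° − (0.0592/n) log Q: log Q = (E° − E)·n/0.0592 = (+0.10 − (+0.035))·2/0.0592 = 2.1959.
So 2·log[Tl⁺] = 1·log(0.19) − log Q = -0.7212 − (2.1959) = -2.9171; log[Tl⁺] = -2.9171 / 2 = -1.4586; [Tl⁺] = 10^(-1.4586) ≈ 0.035 M.

0.035 M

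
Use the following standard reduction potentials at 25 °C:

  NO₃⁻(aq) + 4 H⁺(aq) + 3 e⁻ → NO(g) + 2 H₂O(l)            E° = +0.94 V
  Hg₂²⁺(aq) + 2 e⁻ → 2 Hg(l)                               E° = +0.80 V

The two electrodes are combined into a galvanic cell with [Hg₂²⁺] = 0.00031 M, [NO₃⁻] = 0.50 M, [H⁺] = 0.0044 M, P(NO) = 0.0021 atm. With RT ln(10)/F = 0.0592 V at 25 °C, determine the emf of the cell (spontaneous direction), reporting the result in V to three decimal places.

+0.105 V

NO₃⁻/NO is the cathode (higher E°), Hg₂²⁺/Hg the anode: E°cell = +0.94 − (+0.80) = +0.14 V, n = 6.
Overall: 2 NO₃⁻(aq) + 8 H⁺(aq) + 6 Hg(l) → 2 NO(g) + 4 H₂O(l) + 3 Hg₂²⁺(aq)
Q = P(NO)^2·[Hg₂²⁺]^3 / ([NO₃⁻]^2·[H⁺]^8); log Q = 3.573.
E = E° − (0.0592/n) log Q = +0.14 − (0.0592/6)(3.573) = +0.105 V.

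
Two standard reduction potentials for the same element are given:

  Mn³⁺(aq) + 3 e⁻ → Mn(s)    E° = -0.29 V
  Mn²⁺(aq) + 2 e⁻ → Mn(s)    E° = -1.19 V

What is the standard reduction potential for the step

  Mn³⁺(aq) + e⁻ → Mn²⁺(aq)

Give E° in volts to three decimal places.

+1.510 V

Sequential free energies add, so n₃E°₃ = n₁E°₁ + n₂E°₂.
With n₃ = 3, and the known step contributing 2×(-1.19) V, the unknown satisfies 1·E° = 3×(-0.29) − 2×(-1.19) = +1.510.
E° = +1.510 / 1 = +1.510 V.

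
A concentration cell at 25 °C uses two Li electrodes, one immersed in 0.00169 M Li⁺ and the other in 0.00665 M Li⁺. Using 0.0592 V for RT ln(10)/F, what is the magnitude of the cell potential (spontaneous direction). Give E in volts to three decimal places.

+0.035 V

For a concentration cell E°cell = 0. The 0.00665 M side is the cathode (reduction is favoured where [Li⁺] is higher).
With n = 1, E = −(0.0592/1) log([Li⁺]ₐₙ/[Li⁺]꜀ₐₜ) = −(0.0592/1) log(0.00169/0.00665) = −(0.0592/1)(-0.595) = +0.035 V.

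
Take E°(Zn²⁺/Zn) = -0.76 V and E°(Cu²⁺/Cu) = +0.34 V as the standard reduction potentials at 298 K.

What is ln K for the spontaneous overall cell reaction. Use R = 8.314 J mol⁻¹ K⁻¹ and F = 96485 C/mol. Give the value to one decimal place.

85.7

Cathode: Cu²⁺/Cu; anode: Zn²⁺/Zn. E°cell = (+0.34) − (-0.76) = +1.10 V, with n = 2.
ΔG° = −nFE° = −RT ln K, so ln K = nFE°/(RT) = (2)(96485)(+1.10) / ((8.314)(298)) = 85.675.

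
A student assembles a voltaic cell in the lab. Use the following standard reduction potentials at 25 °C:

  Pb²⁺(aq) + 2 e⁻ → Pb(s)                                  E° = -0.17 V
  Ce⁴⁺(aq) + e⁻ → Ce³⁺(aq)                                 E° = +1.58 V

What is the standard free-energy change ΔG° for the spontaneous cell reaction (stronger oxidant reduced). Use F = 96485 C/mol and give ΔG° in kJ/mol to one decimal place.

Ce⁴⁺/Ce³⁺ (E° = +1.58 V) is the cathode; Pb²⁺/Pb (E° = -0.17 V) is the anode, so E°cell = +1.75 V.
Balancing electrons gives n = 2 (lcm of 1 and 2).
ΔG° = −nFE° = −(2)(96485)(+1.75) = -337,698 J = -337.7 kJ/mol.

-337.7 kJ/mol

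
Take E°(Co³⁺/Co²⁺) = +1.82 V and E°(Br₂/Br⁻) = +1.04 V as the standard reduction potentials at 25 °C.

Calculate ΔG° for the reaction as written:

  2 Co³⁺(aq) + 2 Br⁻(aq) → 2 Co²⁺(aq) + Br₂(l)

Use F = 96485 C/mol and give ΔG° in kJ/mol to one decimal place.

-150.5 kJ/mol

As written, Co³⁺/Co²⁺ is reduced (cathode) and Br₂/Br⁻ is oxidised (anode), so E°cell = (+1.82) − (+1.04) = +0.78 V.
Balancing electrons gives n = 2.
ΔG° = −nFE° = −(2)(96485)(+0.78) = -150,517 J = -150.5 kJ/mol.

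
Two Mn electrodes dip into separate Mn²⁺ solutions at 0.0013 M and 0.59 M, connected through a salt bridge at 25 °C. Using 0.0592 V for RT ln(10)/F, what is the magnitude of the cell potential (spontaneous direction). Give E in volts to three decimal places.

+0.079 V

For a concentration cell E°cell = 0. The 0.59 M side is the cathode (reduction is favoured where [Mn²⁺] is higher).
With n = 2, E = −(0.0592/2) log([Mn²⁺]ₐₙ/[Mn²⁺]꜀ₐₜ) = −(0.0592/2) log(0.0013/0.59) = −(0.0592/2)(-2.657) = +0.079 V.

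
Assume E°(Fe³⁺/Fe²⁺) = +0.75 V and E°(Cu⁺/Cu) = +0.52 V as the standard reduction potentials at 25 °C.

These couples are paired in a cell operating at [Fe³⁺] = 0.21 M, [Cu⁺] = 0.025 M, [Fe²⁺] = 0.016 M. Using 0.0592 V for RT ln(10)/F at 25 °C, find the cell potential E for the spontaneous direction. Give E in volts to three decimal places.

Fe³⁺/Fe²⁺ is the cathode (higher E°), Cu⁺/Cu the anode: E°cell = +0.75 − (+0.52) = +0.23 V, n = 1.
Overall: Fe³⁺(aq) + Cu(s) → Fe²⁺(aq) + Cu⁺(aq)
Q = [Fe²⁺]·[Cu⁺] / ([Fe³⁺]); log Q = -2.720.
E = E° − (0.0592/n) log Q = +0.23 − (0.0592/1)(-2.720) = +0.391 V.

+0.391 V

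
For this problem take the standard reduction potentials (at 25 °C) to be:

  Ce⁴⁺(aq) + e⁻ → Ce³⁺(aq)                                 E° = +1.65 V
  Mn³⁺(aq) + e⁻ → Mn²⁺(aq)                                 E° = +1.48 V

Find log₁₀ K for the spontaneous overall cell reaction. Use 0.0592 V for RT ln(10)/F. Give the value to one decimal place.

2.9

Cathode: Ce⁴⁺/Ce³⁺; anode: Mn³⁺/Mn²⁺. E°cell = +0.17 V, n = 1.
log K = nE°cell / 0.0592 = (1)(+0.17) / 0.0592 = 2.9.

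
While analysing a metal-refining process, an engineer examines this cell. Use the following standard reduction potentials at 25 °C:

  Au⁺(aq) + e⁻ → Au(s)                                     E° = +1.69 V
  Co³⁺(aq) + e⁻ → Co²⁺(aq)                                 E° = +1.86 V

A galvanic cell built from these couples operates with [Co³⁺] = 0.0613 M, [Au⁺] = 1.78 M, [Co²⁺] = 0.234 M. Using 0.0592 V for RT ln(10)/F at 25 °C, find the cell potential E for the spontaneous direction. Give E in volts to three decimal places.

+0.121 V

Co³⁺/Co²⁺ is the cathode (higher E°), Au⁺/Au the anode: E°cell = +1.86 − (+1.69) = +0.17 V, n = 1.
Overall: Co³⁺(aq) + Au(s) → Co²⁺(aq) + Au⁺(aq)
Q = [Co²⁺]·[Au⁺] / ([Co³⁺]); log Q = 0.832.
E = E° − (0.0592/n) log Q = +0.17 − (0.0592/1)(0.832) = +0.121 V.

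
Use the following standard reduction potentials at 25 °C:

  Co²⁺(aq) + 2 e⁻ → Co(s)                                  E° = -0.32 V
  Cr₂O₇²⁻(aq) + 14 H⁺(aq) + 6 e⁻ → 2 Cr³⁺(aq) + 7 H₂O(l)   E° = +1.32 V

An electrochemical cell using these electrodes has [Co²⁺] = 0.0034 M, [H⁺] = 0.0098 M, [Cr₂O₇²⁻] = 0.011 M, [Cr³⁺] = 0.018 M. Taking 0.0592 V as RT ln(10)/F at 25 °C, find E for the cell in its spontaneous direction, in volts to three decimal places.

+1.451 V

Cr₂O₇²⁻/Cr³⁺ is the cathode (higher E°), Co²⁺/Co the anode: E°cell = +1.32 − (-0.32) = +1.64 V, n = 6.
Overall: Cr₂O₇²⁻(aq) + 14 H⁺(aq) + 3 Co(s) → 2 Cr³⁺(aq) + 7 H₂O(l) + 3 Co²⁺(aq)
Q = [Cr³⁺]^2·[Co²⁺]^3 / ([Cr₂O₇²⁻]·[H⁺]^14); log Q = 19.186.
E = E° − (0.0592/n) log Q = +1.64 − (0.0592/6)(19.186) = +1.451 V.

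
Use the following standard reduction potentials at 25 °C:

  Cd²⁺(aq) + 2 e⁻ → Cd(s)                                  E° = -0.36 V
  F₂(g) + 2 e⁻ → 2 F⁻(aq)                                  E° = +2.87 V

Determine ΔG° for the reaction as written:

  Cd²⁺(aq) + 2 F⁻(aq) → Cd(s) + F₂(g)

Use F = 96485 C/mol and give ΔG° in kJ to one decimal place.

+623.3 kJ

As written, Cd²⁺/Cd is reduced (cathode) and F₂/F⁻ is oxidised (anode), so E°cell = (-0.36) − (+2.87) = -3.23 V.
Balancing electrons gives n = 2.
ΔG° = −nFE° = −(2)(96485)(-3.23) = 623,293 J = +623.3 kJ.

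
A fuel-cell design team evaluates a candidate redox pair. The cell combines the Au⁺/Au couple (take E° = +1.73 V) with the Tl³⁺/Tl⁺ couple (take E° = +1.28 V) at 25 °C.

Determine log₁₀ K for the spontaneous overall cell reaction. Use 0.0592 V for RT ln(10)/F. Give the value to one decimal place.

Cathode: Au⁺/Au; anode: Tl³⁺/Tl⁺. E°cell = +0.45 V, n = 2.
log K = nE°cell / 0.0592 = (2)(+0.45) / 0.0592 = 15.2.

15.2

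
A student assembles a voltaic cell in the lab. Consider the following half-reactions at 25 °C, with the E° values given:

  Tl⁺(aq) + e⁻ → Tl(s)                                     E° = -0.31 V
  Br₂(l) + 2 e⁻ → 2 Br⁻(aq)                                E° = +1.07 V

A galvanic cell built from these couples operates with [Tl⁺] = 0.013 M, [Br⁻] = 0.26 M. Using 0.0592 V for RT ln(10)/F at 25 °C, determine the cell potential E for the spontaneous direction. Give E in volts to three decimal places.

Br₂/Br⁻ is the cathode (higher E°), Tl⁺/Tl the anode: E°cell = +1.07 − (-0.31) = +1.38 V, n = 2.
Overall: Br₂(l) + 2 Tl(s) → 2 Br⁻(aq) + 2 Tl⁺(aq)
Q = [Br⁻]^2·[Tl⁺]^2; log Q = -4.942.
E = E° − (0.0592/n) log Q = +1.38 − (0.0592/2)(-4.942) = +1.526 V.

+1.526 V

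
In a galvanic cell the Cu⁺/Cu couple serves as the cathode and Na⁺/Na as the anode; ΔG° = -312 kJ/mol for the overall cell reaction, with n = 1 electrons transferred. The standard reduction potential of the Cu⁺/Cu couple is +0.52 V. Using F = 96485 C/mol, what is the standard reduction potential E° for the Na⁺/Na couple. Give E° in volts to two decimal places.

-2.71 V

E°cell = −ΔG°/(nF) = −(-312×10³)/((1)(96485)) = +3.234 V.
Since Cu⁺/Cu is the cathode and Na⁺/Na the anode, E°cell = E°(Cu⁺/Cu) − E°(Na⁺/Na).
So E°(Na⁺/Na) = E°(Cu⁺/Cu) − E°cell = (+0.52) − (+3.234) = -2.71 V.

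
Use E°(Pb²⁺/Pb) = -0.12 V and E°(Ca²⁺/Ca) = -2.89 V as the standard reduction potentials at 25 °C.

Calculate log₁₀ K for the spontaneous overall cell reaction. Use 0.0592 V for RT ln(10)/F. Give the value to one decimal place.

93.6

Cathode: Pb²⁺/Pb; anode: Ca²⁺/Ca. E°cell = +2.77 V, n = 2.
log K = nE°cell / 0.0592 = (2)(+2.77) / 0.0592 = 93.6.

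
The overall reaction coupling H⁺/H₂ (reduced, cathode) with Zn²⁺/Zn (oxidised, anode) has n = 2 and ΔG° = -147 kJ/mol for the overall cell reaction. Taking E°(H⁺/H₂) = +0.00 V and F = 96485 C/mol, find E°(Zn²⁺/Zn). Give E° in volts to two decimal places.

-0.76 V

E°cell = −ΔG°/(nF) = −(-147×10³)/((2)(96485)) = +0.762 V.
Since H⁺/H₂ is the cathode and Zn²⁺/Zn the anode, E°cell = E°(H⁺/H₂) − E°(Zn²⁺/Zn).
So E°(Zn²⁺/Zn) = E°(H⁺/H₂) − E°cell = (+0.00) − (+0.762) = -0.76 V.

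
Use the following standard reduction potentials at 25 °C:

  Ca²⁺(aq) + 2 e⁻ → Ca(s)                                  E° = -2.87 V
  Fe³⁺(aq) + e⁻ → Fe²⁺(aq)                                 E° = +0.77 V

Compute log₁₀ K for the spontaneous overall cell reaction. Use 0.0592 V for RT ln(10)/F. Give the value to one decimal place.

Cathode: Fe³⁺/Fe²⁺; anode: Ca²⁺/Ca. E°cell = +3.64 V, n = 2.
log K = nE°cell / 0.0592 = (2)(+3.64) / 0.0592 = 123.0.

123.0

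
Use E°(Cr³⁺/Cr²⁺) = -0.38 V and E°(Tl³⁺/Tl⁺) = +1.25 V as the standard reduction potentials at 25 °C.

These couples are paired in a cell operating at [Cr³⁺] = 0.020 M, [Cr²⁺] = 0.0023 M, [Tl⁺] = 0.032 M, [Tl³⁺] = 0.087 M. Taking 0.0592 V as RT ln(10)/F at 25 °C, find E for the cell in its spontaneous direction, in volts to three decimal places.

+1.587 V

Tl³⁺/Tl⁺ is the cathode (higher E°), Cr³⁺/Cr²⁺ the anode: E°cell = +1.25 − (-0.38) = +1.63 V, n = 2.
Overall: Tl³⁺(aq) + 2 Cr²⁺(aq) → Tl⁺(aq) + 2 Cr³⁺(aq)
Q = [Tl⁺]·[Cr³⁺]^2 / ([Tl³⁺]·[Cr²⁺]^2); log Q = 1.444.
E = E° − (0.0592/n) log Q = +1.63 − (0.0592/2)(1.444) = +1.587 V.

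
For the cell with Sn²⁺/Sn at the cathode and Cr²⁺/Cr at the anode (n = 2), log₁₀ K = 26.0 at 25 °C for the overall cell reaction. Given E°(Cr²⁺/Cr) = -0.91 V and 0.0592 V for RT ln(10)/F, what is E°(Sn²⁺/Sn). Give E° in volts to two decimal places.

-0.14 V

E°cell = (0.0592/n)·log K = (0.0592/2)(26.0) = +0.770 V.
Since Sn²⁺/Sn is the cathode and Cr²⁺/Cr the anode, E°cell = E°(Sn²⁺/Sn) − E°(Cr²⁺/Cr).
So E°(Sn²⁺/Sn) = E°cell + E°(Cr²⁺/Cr) = +0.770 + (-0.91) = -0.14 V.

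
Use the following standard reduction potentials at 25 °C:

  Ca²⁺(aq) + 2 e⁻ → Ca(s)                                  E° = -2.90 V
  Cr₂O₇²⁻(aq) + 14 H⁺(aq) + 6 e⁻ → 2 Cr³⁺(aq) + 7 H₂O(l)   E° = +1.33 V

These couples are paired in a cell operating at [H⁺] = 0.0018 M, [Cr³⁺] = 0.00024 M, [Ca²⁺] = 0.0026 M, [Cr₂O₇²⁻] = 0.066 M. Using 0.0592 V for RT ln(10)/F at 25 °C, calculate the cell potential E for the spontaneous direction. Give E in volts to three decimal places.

+3.987 V

Cr₂O₇²⁻/Cr³⁺ is the cathode (higher E°), Ca²⁺/Ca the anode: E°cell = +1.33 − (-2.90) = +4.23 V, n = 6.
Overall: Cr₂O₇²⁻(aq) + 14 H⁺(aq) + 3 Ca(s) → 2 Cr³⁺(aq) + 7 H₂O(l) + 3 Ca²⁺(aq)
Q = [Cr³⁺]^2·[Ca²⁺]^3 / ([Cr₂O₇²⁻]·[H⁺]^14); log Q = 24.612.
E = E° − (0.0592/n) log Q = +4.23 − (0.0592/6)(24.612) = +3.987 V.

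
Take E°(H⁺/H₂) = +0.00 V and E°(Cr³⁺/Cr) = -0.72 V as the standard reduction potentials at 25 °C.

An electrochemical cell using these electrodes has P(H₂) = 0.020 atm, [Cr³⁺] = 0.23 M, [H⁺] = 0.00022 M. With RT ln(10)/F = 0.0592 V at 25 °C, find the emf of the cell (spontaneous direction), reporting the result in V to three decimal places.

H⁺/H₂ is the cathode (higher E°), Cr³⁺/Cr the anode: E°cell = +0.00 − (-0.72) = +0.72 V, n = 6.
Overall: 6 H⁺(aq) + 2 Cr(s) → 3 H₂(g) + 2 Cr³⁺(aq)
Q = P(H₂)^3·[Cr³⁺]^2 / ([H⁺]^6); log Q = 15.572.
E = E° − (0.0592/n) log Q = +0.72 − (0.0592/6)(15.572) = +0.566 V.

+0.566 V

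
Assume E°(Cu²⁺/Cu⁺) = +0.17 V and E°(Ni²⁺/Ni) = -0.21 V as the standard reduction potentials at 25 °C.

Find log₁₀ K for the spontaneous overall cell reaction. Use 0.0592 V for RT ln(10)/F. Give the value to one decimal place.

12.8

Cathode: Cu²⁺/Cu⁺; anode: Ni²⁺/Ni. E°cell = +0.38 V, n = 2.
log K = nE°cell / 0.0592 = (2)(+0.38) / 0.0592 = 12.8.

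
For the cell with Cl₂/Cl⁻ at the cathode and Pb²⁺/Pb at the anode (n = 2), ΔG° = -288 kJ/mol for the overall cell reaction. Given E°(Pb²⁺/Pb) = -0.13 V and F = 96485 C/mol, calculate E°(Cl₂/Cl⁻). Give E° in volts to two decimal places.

+1.36 V

E°cell = −ΔG°/(nF) = −(-288×10³)/((2)(96485)) = +1.492 V.
Since Cl₂/Cl⁻ is the cathode and Pb²⁺/Pb the anode, E°cell = E°(Cl₂/Cl⁻) − E°(Pb²⁺/Pb).
So E°(Cl₂/Cl⁻) = E°cell + E°(Pb²⁺/Pb) = +1.492 + (-0.13) = +1.36 V.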